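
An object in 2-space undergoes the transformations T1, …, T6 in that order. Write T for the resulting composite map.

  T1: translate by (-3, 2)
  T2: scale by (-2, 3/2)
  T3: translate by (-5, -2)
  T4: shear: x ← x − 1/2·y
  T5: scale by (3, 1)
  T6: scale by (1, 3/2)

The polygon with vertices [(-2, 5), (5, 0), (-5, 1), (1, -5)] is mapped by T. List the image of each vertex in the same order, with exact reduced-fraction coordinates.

image vertices: (9/4, 51/4), (-57/2, 3/2), (117/4, 15/4), (27/4, -39/4)

T1 translate by (-3, 2): (-2, 5) → (-5, 7); (5, 0) → (2, 2); (-5, 1) → (-8, 3); (1, -5) → (-2, -3)
T2 scale by (-2, 3/2): (-5, 7) → (10, 21/2); (2, 2) → (-4, 3); (-8, 3) → (16, 9/2); (-2, -3) → (4, -9/2)
T3 translate by (-5, -2): (10, 21/2) → (5, 17/2); (-4, 3) → (-9, 1); (16, 9/2) → (11, 5/2); (4, -9/2) → (-1, -13/2)
T4 shear: x ← x − 1/2·y: (5, 17/2) → (3/4, 17/2); (-9, 1) → (-19/2, 1); (11, 5/2) → (39/4, 5/2); (-1, -13/2) → (9/4, -13/2)
T5 scale by (3, 1): (3/4, 17/2) → (9/4, 17/2); (-19/2, 1) → (-57/2, 1); (39/4, 5/2) → (117/4, 5/2); (9/4, -13/2) → (27/4, -13/2)
T6 scale by (1, 3/2): (9/4, 17/2) → (9/4, 51/4); (-57/2, 1) → (-57/2, 3/2); (117/4, 5/2) → (117/4, 15/4); (27/4, -13/2) → (27/4, -39/4)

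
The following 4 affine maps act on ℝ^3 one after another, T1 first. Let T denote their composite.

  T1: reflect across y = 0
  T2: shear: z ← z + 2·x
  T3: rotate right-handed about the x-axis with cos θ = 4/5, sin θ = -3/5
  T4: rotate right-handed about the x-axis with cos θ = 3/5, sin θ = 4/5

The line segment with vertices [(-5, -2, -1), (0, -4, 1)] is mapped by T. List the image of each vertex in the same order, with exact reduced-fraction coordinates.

T1 reflect across y = 0: (-5, -2, -1) → (-5, 2, -1); (0, -4, 1) → (0, 4, 1)
T2 shear: z ← z + 2·x: (-5, 2, -1) → (-5, 2, -11); (0, 4, 1) → (0, 4, 1)
T3 rotate right-handed about the x-axis with cos θ = 4/5, sin θ = -3/5: (-5, 2, -11) → (-5, -5, -10); (0, 4, 1) → (0, 19/5, -8/5)
T4 rotate right-handed about the x-axis with cos θ = 3/5, sin θ = 4/5: (-5, -5, -10) → (-5, 5, -10); (0, 19/5, -8/5) → (0, 89/25, 52/25)

image vertices: (-5, 5, -10), (0, 89/25, 52/25)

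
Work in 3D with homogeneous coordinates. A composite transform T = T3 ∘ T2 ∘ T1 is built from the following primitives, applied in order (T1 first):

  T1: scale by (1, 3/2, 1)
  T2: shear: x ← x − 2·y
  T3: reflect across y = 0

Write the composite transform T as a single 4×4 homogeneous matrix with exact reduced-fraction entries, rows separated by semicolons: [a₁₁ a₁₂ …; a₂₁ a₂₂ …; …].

T = [1 -3 0 0; 0 -3/2 0 0; 0 0 1 0; 0 0 0 1]

T1 = [1 0 0 0; 0 3/2 0 0; 0 0 1 0; 0 0 0 1]
T2·T1 = [1 -3 0 0; 0 3/2 0 0; 0 0 1 0; 0 0 0 1]
T3·…·T1 = [1 -3 0 0; 0 -3/2 0 0; 0 0 1 0; 0 0 0 1]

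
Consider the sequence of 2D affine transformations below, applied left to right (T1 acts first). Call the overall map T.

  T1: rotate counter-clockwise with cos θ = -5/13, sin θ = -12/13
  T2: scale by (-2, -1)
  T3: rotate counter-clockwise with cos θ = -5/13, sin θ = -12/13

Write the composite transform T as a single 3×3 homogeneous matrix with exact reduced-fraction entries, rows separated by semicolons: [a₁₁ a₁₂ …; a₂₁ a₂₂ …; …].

T = [94/169 180/169 0; -180/169 263/169 0; 0 0 1]

T1 = [-5/13 12/13 0; -12/13 -5/13 0; 0 0 1]
T2·T1 = [10/13 -24/13 0; 12/13 5/13 0; 0 0 1]
T3·…·T1 = [94/169 180/169 0; -180/169 263/169 0; 0 0 1]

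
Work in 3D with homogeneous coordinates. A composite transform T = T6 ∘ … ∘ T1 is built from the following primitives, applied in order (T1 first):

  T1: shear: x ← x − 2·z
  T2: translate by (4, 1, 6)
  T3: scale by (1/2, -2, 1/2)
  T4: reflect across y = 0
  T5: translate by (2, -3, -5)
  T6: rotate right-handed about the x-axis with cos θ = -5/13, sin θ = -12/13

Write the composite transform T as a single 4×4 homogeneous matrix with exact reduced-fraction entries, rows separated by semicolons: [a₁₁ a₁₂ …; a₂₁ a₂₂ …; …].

T = [1/2 0 -1 4; 0 -10/13 6/13 -19/13; 0 -24/13 -5/26 22/13; 0 0 0 1]

T1 = [1 0 -2 0; 0 1 0 0; 0 0 1 0; 0 0 0 1]
T2·T1 = [1 0 -2 4; 0 1 0 1; 0 0 1 6; 0 0 0 1]
T3·…·T1 = [1/2 0 -1 2; 0 -2 0 -2; 0 0 1/2 3; 0 0 0 1]
T4·…·T1 = [1/2 0 -1 2; 0 2 0 2; 0 0 1/2 3; 0 0 0 1]
T5·…·T1 = [1/2 0 -1 4; 0 2 0 -1; 0 0 1/2 -2; 0 0 0 1]
T6·…·T1 = [1/2 0 -1 4; 0 -10/13 6/13 -19/13; 0 -24/13 -5/26 22/13; 0 0 0 1]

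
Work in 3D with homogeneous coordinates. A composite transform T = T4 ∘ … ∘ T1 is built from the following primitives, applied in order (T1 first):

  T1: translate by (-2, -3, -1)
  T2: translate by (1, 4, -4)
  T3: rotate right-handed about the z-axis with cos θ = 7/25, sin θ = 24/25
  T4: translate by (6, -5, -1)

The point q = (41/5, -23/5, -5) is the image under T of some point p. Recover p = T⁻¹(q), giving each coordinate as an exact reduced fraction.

p = (2, -3, 1)

T1 = [1 0 0 -2; 0 1 0 -3; 0 0 1 -1; 0 0 0 1]
T2·T1 = [1 0 0 -1; 0 1 0 1; 0 0 1 -5; 0 0 0 1]
T3·…·T1 = [7/25 -24/25 0 -31/25; 24/25 7/25 0 -17/25; 0 0 1 -5; 0 0 0 1]
T4·…·T1 = [7/25 -24/25 0 119/25; 24/25 7/25 0 -142/25; 0 0 1 -6; 0 0 0 1]
det M = 1; M⁻¹ = [7/25 24/25 0 103/25; -24/25 7/25 0 154/25; 0 0 1 6; 0 0 0 1]
M⁻¹ · (41/5, -23/5, -5)ᵀ = (2, -3, 1)ᵀ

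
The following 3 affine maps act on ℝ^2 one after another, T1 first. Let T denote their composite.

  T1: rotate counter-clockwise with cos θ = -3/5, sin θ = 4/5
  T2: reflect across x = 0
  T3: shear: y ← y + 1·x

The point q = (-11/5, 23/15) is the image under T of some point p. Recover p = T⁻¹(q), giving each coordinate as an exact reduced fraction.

T1 = [-3/5 -4/5 0; 4/5 -3/5 0; 0 0 1]
T2·T1 = [3/5 4/5 0; 4/5 -3/5 0; 0 0 1]
T3·…·T1 = [3/5 4/5 0; 7/5 1/5 0; 0 0 1]
det M = -1; M⁻¹ = [-1/5 4/5 0; 7/5 -3/5 0; 0 0 1]
M⁻¹ · (-11/5, 23/15)ᵀ = (5/3, -4)ᵀ

p = (5/3, -4)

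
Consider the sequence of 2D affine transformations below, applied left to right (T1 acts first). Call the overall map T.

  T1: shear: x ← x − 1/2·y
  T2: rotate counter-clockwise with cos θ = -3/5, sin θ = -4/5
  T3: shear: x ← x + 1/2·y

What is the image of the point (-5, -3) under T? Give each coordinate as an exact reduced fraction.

T1 shear: x ← x − 1/2·y: (-5, -3) → (-7/2, -3)
T2 rotate counter-clockwise with cos θ = -3/5, sin θ = -4/5: (-7/2, -3) → (-3/10, 23/5)
T3 shear: x ← x + 1/2·y: (-3/10, 23/5) → (2, 23/5)

T(p) = (2, 23/5)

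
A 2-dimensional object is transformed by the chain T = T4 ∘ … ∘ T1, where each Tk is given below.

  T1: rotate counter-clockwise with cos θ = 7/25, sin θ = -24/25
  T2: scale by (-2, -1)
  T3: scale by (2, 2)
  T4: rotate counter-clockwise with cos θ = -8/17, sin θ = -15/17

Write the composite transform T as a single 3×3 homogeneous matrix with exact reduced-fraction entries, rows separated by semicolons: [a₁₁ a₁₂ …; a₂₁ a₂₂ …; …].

T1 = [7/25 24/25 0; -24/25 7/25 0; 0 0 1]
T2·T1 = [-14/25 -48/25 0; 24/25 -7/25 0; 0 0 1]
T3·…·T1 = [-28/25 -96/25 0; 48/25 -14/25 0; 0 0 1]
T4·…·T1 = [944/425 558/425 0; 36/425 1552/425 0; 0 0 1]

T = [944/425 558/425 0; 36/425 1552/425 0; 0 0 1]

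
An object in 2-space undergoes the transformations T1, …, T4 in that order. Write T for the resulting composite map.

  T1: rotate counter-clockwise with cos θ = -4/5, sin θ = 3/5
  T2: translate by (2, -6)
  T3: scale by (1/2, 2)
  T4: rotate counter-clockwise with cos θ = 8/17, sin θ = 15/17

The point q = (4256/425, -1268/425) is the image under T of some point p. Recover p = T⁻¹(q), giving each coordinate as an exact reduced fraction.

T1 = [-4/5 -3/5 0; 3/5 -4/5 0; 0 0 1]
T2·T1 = [-4/5 -3/5 2; 3/5 -4/5 -6; 0 0 1]
T3·…·T1 = [-2/5 -3/10 1; 6/5 -8/5 -12; 0 0 1]
T4·…·T1 = [-106/85 108/85 188/17; 18/85 -173/170 -81/17; 0 0 1]
det M = 1; M⁻¹ = [-173/170 -108/85 26/5; -18/85 -106/85 -18/5; 0 0 1]
M⁻¹ · (4256/425, -1268/425)ᵀ = (-6/5, -2)ᵀ

p = (-6/5, -2)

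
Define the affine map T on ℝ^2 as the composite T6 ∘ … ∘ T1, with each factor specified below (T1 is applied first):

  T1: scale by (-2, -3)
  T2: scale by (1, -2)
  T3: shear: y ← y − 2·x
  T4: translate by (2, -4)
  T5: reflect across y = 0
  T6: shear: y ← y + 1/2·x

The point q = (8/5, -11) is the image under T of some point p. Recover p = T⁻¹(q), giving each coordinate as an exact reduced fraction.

p = (1/5, 5/2)

T1 = [-2 0 0; 0 -3 0; 0 0 1]
T2·T1 = [-2 0 0; 0 6 0; 0 0 1]
T3·…·T1 = [-2 0 0; 4 6 0; 0 0 1]
T4·…·T1 = [-2 0 2; 4 6 -4; 0 0 1]
T5·…·T1 = [-2 0 2; -4 -6 4; 0 0 1]
T6·…·T1 = [-2 0 2; -5 -6 5; 0 0 1]
det M = 12; M⁻¹ = [-1/2 0 1; 5/12 -1/6 0; 0 0 1]
M⁻¹ · (8/5, -11)ᵀ = (1/5, 5/2)ᵀ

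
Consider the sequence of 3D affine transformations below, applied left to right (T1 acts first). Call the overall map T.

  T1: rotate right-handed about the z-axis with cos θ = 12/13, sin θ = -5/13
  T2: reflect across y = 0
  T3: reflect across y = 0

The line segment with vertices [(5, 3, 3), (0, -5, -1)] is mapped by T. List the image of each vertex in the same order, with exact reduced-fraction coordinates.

T1 rotate right-handed about the z-axis with cos θ = 12/13, sin θ = -5/13: (5, 3, 3) → (75/13, 11/13, 3); (0, -5, -1) → (-25/13, -60/13, -1)
T2 reflect across y = 0: (75/13, 11/13, 3) → (75/13, -11/13, 3); (-25/13, -60/13, -1) → (-25/13, 60/13, -1)
T3 reflect across y = 0: (75/13, -11/13, 3) → (75/13, 11/13, 3); (-25/13, 60/13, -1) → (-25/13, -60/13, -1)

image vertices: (75/13, 11/13, 3), (-25/13, -60/13, -1)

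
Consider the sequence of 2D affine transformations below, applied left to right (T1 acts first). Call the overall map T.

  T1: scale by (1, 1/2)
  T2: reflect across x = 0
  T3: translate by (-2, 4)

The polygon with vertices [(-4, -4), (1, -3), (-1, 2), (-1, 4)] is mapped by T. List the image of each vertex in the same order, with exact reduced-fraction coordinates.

image vertices: (2, 2), (-3, 5/2), (-1, 5), (-1, 6)

T1 scale by (1, 1/2): (-4, -4) → (-4, -2); (1, -3) → (1, -3/2); (-1, 2) → (-1, 1); (-1, 4) → (-1, 2)
T2 reflect across x = 0: (-4, -2) → (4, -2); (1, -3/2) → (-1, -3/2); (-1, 1) → (1, 1); (-1, 2) → (1, 2)
T3 translate by (-2, 4): (4, -2) → (2, 2); (-1, -3/2) → (-3, 5/2); (1, 1) → (-1, 5); (1, 2) → (-1, 6)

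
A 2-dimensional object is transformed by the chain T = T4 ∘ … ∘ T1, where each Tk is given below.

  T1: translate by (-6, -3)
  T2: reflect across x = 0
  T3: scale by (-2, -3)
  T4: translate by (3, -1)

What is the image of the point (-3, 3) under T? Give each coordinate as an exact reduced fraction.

T(p) = (-15, -1)

T1 translate by (-6, -3): (-3, 3) → (-9, 0)
T2 reflect across x = 0: (-9, 0) → (9, 0)
T3 scale by (-2, -3): (9, 0) → (-18, 0)
T4 translate by (3, -1): (-18, 0) → (-15, -1)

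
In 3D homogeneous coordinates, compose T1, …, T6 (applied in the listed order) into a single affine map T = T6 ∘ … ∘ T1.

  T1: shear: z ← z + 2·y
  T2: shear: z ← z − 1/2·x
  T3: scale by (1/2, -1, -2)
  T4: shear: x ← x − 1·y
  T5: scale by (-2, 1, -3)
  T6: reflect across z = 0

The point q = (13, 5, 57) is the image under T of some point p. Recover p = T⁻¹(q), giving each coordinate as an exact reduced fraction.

T1 = [1 0 0 0; 0 1 0 0; 0 2 1 0; 0 0 0 1]
T2·T1 = [1 0 0 0; 0 1 0 0; -1/2 2 1 0; 0 0 0 1]
T3·…·T1 = [1/2 0 0 0; 0 -1 0 0; 1 -4 -2 0; 0 0 0 1]
T4·…·T1 = [1/2 1 0 0; 0 -1 0 0; 1 -4 -2 0; 0 0 0 1]
T5·…·T1 = [-1 -2 0 0; 0 -1 0 0; -3 12 6 0; 0 0 0 1]
T6·…·T1 = [-1 -2 0 0; 0 -1 0 0; 3 -12 -6 0; 0 0 0 1]
det M = -6; M⁻¹ = [-1 2 0 0; 0 -1 0 0; -1/2 3 -1/6 0; 0 0 0 1]
M⁻¹ · (13, 5, 57)ᵀ = (-3, -5, -1)ᵀ

p = (-3, -5, -1)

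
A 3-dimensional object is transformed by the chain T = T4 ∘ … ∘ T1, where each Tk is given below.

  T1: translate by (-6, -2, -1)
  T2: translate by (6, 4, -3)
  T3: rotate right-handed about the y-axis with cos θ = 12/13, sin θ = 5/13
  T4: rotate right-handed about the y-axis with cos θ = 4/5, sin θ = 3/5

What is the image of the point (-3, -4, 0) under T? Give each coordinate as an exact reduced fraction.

T1 translate by (-6, -2, -1): (-3, -4, 0) → (-9, -6, -1)
T2 translate by (6, 4, -3): (-9, -6, -1) → (-3, -2, -4)
T3 rotate right-handed about the y-axis with cos θ = 12/13, sin θ = 5/13: (-3, -2, -4) → (-56/13, -2, -33/13)
T4 rotate right-handed about the y-axis with cos θ = 4/5, sin θ = 3/5: (-56/13, -2, -33/13) → (-323/65, -2, 36/65)

T(p) = (-323/65, -2, 36/65)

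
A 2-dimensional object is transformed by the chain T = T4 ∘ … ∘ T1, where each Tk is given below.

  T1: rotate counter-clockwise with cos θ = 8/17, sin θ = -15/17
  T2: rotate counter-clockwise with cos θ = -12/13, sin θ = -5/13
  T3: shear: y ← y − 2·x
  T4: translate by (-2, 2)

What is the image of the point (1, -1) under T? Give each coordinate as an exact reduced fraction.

T(p) = (-473/221, 815/221)

T1 rotate counter-clockwise with cos θ = 8/17, sin θ = -15/17: (1, -1) → (-7/17, -23/17)
T2 rotate counter-clockwise with cos θ = -12/13, sin θ = -5/13: (-7/17, -23/17) → (-31/221, 311/221)
T3 shear: y ← y − 2·x: (-31/221, 311/221) → (-31/221, 373/221)
T4 translate by (-2, 2): (-31/221, 373/221) → (-473/221, 815/221)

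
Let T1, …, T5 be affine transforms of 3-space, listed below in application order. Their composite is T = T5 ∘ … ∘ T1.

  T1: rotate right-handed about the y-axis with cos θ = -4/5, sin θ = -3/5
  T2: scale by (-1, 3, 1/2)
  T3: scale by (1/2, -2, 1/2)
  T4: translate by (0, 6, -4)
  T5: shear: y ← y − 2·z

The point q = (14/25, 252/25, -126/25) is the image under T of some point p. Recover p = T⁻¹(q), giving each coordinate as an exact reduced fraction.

T1 = [-4/5 0 -3/5 0; 0 1 0 0; 3/5 0 -4/5 0; 0 0 0 1]
T2·T1 = [4/5 0 3/5 0; 0 3 0 0; 3/10 0 -2/5 0; 0 0 0 1]
T3·…·T1 = [2/5 0 3/10 0; 0 -6 0 0; 3/20 0 -1/5 0; 0 0 0 1]
T4·…·T1 = [2/5 0 3/10 0; 0 -6 0 6; 3/20 0 -1/5 -4; 0 0 0 1]
T5·…·T1 = [2/5 0 3/10 0; -3/10 -6 2/5 14; 3/20 0 -1/5 -4; 0 0 0 1]
det M = 3/4; M⁻¹ = [8/5 0 12/5 48/5; 0 -1/6 -1/3 1; 6/5 0 -16/5 -64/5; 0 0 0 1]
M⁻¹ · (14/25, 252/25, -126/25)ᵀ = (-8/5, 1, 4)ᵀ

p = (-8/5, 1, 4)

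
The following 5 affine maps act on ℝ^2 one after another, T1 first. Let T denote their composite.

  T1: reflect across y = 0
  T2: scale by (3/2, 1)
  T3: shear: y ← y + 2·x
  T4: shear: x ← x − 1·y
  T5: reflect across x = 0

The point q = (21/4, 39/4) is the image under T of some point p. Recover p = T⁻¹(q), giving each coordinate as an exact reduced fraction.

T1 = [1 0 0; 0 -1 0; 0 0 1]
T2·T1 = [3/2 0 0; 0 -1 0; 0 0 1]
T3·…·T1 = [3/2 0 0; 3 -1 0; 0 0 1]
T4·…·T1 = [-3/2 1 0; 3 -1 0; 0 0 1]
T5·…·T1 = [3/2 -1 0; 3 -1 0; 0 0 1]
det M = 3/2; M⁻¹ = [-2/3 2/3 0; -2 1 0; 0 0 1]
M⁻¹ · (21/4, 39/4)ᵀ = (3, -3/4)ᵀ

p = (3, -3/4)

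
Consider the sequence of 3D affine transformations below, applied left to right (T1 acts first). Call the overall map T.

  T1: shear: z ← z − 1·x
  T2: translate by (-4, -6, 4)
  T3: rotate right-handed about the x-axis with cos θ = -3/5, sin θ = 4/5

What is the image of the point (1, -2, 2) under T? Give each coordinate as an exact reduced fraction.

T(p) = (-3, 4/5, -47/5)

T1 shear: z ← z − 1·x: (1, -2, 2) → (1, -2, 1)
T2 translate by (-4, -6, 4): (1, -2, 1) → (-3, -8, 5)
T3 rotate right-handed about the x-axis with cos θ = -3/5, sin θ = 4/5: (-3, -8, 5) → (-3, 4/5, -47/5)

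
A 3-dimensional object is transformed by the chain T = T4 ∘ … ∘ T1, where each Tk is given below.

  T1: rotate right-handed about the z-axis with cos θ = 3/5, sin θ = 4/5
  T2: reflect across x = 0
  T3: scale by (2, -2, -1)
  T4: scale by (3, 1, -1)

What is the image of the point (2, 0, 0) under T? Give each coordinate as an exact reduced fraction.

T1 rotate right-handed about the z-axis with cos θ = 3/5, sin θ = 4/5: (2, 0, 0) → (6/5, 8/5, 0)
T2 reflect across x = 0: (6/5, 8/5, 0) → (-6/5, 8/5, 0)
T3 scale by (2, -2, -1): (-6/5, 8/5, 0) → (-12/5, -16/5, 0)
T4 scale by (3, 1, -1): (-12/5, -16/5, 0) → (-36/5, -16/5, 0)

T(p) = (-36/5, -16/5, 0)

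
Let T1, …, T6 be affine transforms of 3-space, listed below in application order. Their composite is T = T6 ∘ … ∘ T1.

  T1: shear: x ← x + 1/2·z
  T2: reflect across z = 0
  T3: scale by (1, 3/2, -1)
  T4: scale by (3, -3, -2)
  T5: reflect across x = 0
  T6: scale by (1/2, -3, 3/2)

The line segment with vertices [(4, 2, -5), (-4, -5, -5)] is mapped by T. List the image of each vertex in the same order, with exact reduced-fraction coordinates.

image vertices: (-9/4, 27, 15), (39/4, -135/2, 15)

T1 shear: x ← x + 1/2·z: (4, 2, -5) → (3/2, 2, -5); (-4, -5, -5) → (-13/2, -5, -5)
T2 reflect across z = 0: (3/2, 2, -5) → (3/2, 2, 5); (-13/2, -5, -5) → (-13/2, -5, 5)
T3 scale by (1, 3/2, -1): (3/2, 2, 5) → (3/2, 3, -5); (-13/2, -5, 5) → (-13/2, -15/2, -5)
T4 scale by (3, -3, -2): (3/2, 3, -5) → (9/2, -9, 10); (-13/2, -15/2, -5) → (-39/2, 45/2, 10)
T5 reflect across x = 0: (9/2, -9, 10) → (-9/2, -9, 10); (-39/2, 45/2, 10) → (39/2, 45/2, 10)
T6 scale by (1/2, -3, 3/2): (-9/2, -9, 10) → (-9/4, 27, 15); (39/2, 45/2, 10) → (39/4, -135/2, 15)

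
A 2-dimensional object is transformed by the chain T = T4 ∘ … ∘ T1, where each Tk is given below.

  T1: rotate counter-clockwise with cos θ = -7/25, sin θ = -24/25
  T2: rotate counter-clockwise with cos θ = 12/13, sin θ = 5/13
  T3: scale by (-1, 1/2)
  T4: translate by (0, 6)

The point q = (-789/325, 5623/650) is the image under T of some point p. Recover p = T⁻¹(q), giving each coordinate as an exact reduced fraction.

p = (-5, 3)

T1 = [-7/25 24/25 0; -24/25 -7/25 0; 0 0 1]
T2·T1 = [36/325 323/325 0; -323/325 36/325 0; 0 0 1]
T3·…·T1 = [-36/325 -323/325 0; -323/650 18/325 0; 0 0 1]
T4·…·T1 = [-36/325 -323/325 0; -323/650 18/325 6; 0 0 1]
det M = -1/2; M⁻¹ = [-36/325 -646/325 3876/325; -323/325 72/325 -432/325; 0 0 1]
M⁻¹ · (-789/325, 5623/650)ᵀ = (-5, 3)ᵀ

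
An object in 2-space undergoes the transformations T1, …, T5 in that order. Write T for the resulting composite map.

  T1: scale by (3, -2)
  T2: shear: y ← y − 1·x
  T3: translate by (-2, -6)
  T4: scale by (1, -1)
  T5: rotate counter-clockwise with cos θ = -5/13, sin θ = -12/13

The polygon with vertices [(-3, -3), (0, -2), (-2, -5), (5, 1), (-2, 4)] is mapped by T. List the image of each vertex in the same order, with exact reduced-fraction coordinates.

image vertices: (-53/13, 177/13), (34/13, 14/13), (-80/13, 146/13), (211/13, -271/13), (136/13, 56/13)

T1 scale by (3, -2): (-3, -3) → (-9, 6); (0, -2) → (0, 4); (-2, -5) → (-6, 10); (5, 1) → (15, -2); (-2, 4) → (-6, -8)
T2 shear: y ← y − 1·x: (-9, 6) → (-9, 15); (0, 4) → (0, 4); (-6, 10) → (-6, 16); (15, -2) → (15, -17); (-6, -8) → (-6, -2)
T3 translate by (-2, -6): (-9, 15) → (-11, 9); (0, 4) → (-2, -2); (-6, 16) → (-8, 10); (15, -17) → (13, -23); (-6, -2) → (-8, -8)
T4 scale by (1, -1): (-11, 9) → (-11, -9); (-2, -2) → (-2, 2); (-8, 10) → (-8, -10); (13, -23) → (13, 23); (-8, -8) → (-8, 8)
T5 rotate counter-clockwise with cos θ = -5/13, sin θ = -12/13: (-11, -9) → (-53/13, 177/13); (-2, 2) → (34/13, 14/13); (-8, -10) → (-80/13, 146/13); (13, 23) → (211/13, -271/13); (-8, 8) → (136/13, 56/13)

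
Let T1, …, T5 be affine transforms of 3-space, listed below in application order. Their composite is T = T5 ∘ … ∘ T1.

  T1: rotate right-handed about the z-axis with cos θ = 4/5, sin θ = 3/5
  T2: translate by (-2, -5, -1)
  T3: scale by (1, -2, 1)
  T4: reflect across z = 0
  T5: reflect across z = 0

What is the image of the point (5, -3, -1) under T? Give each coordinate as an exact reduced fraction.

T(p) = (19/5, 44/5, -2)

T1 rotate right-handed about the z-axis with cos θ = 4/5, sin θ = 3/5: (5, -3, -1) → (29/5, 3/5, -1)
T2 translate by (-2, -5, -1): (29/5, 3/5, -1) → (19/5, -22/5, -2)
T3 scale by (1, -2, 1): (19/5, -22/5, -2) → (19/5, 44/5, -2)
T4 reflect across z = 0: (19/5, 44/5, -2) → (19/5, 44/5, 2)
T5 reflect across z = 0: (19/5, 44/5, 2) → (19/5, 44/5, -2)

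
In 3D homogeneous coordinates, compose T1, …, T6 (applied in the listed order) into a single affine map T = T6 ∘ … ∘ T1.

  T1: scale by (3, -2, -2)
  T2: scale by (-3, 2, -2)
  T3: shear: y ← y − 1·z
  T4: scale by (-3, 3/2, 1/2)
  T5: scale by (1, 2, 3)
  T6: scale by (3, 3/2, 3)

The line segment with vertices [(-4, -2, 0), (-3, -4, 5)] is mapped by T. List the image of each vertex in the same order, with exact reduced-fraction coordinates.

image vertices: (-324, 36, 0), (-243, -18, 90)

T1 scale by (3, -2, -2): (-4, -2, 0) → (-12, 4, 0); (-3, -4, 5) → (-9, 8, -10)
T2 scale by (-3, 2, -2): (-12, 4, 0) → (36, 8, 0); (-9, 8, -10) → (27, 16, 20)
T3 shear: y ← y − 1·z: (36, 8, 0) → (36, 8, 0); (27, 16, 20) → (27, -4, 20)
T4 scale by (-3, 3/2, 1/2): (36, 8, 0) → (-108, 12, 0); (27, -4, 20) → (-81, -6, 10)
T5 scale by (1, 2, 3): (-108, 12, 0) → (-108, 24, 0); (-81, -6, 10) → (-81, -12, 30)
T6 scale by (3, 3/2, 3): (-108, 24, 0) → (-324, 36, 0); (-81, -12, 30) → (-243, -18, 90)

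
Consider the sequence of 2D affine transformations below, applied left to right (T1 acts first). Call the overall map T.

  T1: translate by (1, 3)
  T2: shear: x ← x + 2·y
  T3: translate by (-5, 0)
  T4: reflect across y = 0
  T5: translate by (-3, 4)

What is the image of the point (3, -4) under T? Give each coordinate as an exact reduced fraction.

T1 translate by (1, 3): (3, -4) → (4, -1)
T2 shear: x ← x + 2·y: (4, -1) → (2, -1)
T3 translate by (-5, 0): (2, -1) → (-3, -1)
T4 reflect across y = 0: (-3, -1) → (-3, 1)
T5 translate by (-3, 4): (-3, 1) → (-6, 5)

T(p) = (-6, 5)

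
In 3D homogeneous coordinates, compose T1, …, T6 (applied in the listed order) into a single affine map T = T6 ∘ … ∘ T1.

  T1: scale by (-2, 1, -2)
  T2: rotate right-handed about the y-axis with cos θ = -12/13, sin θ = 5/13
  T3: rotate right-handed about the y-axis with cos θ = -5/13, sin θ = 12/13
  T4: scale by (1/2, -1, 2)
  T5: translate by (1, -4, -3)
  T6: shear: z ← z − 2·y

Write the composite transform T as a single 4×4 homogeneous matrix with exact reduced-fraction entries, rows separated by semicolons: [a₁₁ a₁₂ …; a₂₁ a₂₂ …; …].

T = [0 0 1 1; 0 -1 0 -4; -4 2 0 5; 0 0 0 1]

T1 = [-2 0 0 0; 0 1 0 0; 0 0 -2 0; 0 0 0 1]
T2·T1 = [24/13 0 -10/13 0; 0 1 0 0; 10/13 0 24/13 0; 0 0 0 1]
T3·…·T1 = [0 0 2 0; 0 1 0 0; -2 0 0 0; 0 0 0 1]
T4·…·T1 = [0 0 1 0; 0 -1 0 0; -4 0 0 0; 0 0 0 1]
T5·…·T1 = [0 0 1 1; 0 -1 0 -4; -4 0 0 -3; 0 0 0 1]
T6·…·T1 = [0 0 1 1; 0 -1 0 -4; -4 2 0 5; 0 0 0 1]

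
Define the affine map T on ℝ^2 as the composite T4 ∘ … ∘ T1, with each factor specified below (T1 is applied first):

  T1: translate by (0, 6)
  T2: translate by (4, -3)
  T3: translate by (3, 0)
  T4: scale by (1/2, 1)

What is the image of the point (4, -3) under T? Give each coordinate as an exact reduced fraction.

T(p) = (11/2, 0)

T1 translate by (0, 6): (4, -3) → (4, 3)
T2 translate by (4, -3): (4, 3) → (8, 0)
T3 translate by (3, 0): (8, 0) → (11, 0)
T4 scale by (1/2, 1): (11, 0) → (11/2, 0)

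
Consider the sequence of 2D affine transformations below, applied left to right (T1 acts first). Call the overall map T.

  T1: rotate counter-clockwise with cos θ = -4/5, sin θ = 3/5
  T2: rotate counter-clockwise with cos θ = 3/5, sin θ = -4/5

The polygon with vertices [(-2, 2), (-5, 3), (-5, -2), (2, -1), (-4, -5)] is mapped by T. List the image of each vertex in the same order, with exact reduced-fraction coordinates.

image vertices: (-2, -2), (-3, -5), (2, -5), (1, 2), (5, -4)

T1 rotate counter-clockwise with cos θ = -4/5, sin θ = 3/5: (-2, 2) → (2/5, -14/5); (-5, 3) → (11/5, -27/5); (-5, -2) → (26/5, -7/5); (2, -1) → (-1, 2); (-4, -5) → (31/5, 8/5)
T2 rotate counter-clockwise with cos θ = 3/5, sin θ = -4/5: (2/5, -14/5) → (-2, -2); (11/5, -27/5) → (-3, -5); (26/5, -7/5) → (2, -5); (-1, 2) → (1, 2); (31/5, 8/5) → (5, -4)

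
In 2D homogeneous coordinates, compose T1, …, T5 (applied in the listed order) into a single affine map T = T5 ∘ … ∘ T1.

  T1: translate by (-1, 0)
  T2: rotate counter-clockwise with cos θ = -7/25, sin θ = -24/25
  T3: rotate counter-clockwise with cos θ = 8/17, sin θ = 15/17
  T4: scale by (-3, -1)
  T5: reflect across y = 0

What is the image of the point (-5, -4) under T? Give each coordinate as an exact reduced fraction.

T1 translate by (-1, 0): (-5, -4) → (-6, -4)
T2 rotate counter-clockwise with cos θ = -7/25, sin θ = -24/25: (-6, -4) → (-54/25, 172/25)
T3 rotate counter-clockwise with cos θ = 8/17, sin θ = 15/17: (-54/25, 172/25) → (-3012/425, 566/425)
T4 scale by (-3, -1): (-3012/425, 566/425) → (9036/425, -566/425)
T5 reflect across y = 0: (9036/425, -566/425) → (9036/425, 566/425)

T(p) = (9036/425, 566/425)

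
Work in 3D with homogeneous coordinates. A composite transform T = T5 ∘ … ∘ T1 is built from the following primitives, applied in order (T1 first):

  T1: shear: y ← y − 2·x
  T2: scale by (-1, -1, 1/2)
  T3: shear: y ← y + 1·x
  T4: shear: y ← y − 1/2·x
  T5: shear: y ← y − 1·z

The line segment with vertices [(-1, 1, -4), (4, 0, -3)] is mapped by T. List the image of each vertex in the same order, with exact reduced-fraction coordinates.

image vertices: (1, -1/2, -2), (-4, 15/2, -3/2)

T1 shear: y ← y − 2·x: (-1, 1, -4) → (-1, 3, -4); (4, 0, -3) → (4, -8, -3)
T2 scale by (-1, -1, 1/2): (-1, 3, -4) → (1, -3, -2); (4, -8, -3) → (-4, 8, -3/2)
T3 shear: y ← y + 1·x: (1, -3, -2) → (1, -2, -2); (-4, 8, -3/2) → (-4, 4, -3/2)
T4 shear: y ← y − 1/2·x: (1, -2, -2) → (1, -5/2, -2); (-4, 4, -3/2) → (-4, 6, -3/2)
T5 shear: y ← y − 1·z: (1, -5/2, -2) → (1, -1/2, -2); (-4, 6, -3/2) → (-4, 15/2, -3/2)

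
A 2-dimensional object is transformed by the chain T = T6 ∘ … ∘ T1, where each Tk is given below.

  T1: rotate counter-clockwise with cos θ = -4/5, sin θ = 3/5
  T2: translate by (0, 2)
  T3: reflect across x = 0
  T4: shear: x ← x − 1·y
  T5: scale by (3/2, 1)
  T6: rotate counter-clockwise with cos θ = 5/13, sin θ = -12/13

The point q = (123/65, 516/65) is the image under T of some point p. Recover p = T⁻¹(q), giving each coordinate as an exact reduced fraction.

p = (2, -2)

T1 = [-4/5 -3/5 0; 3/5 -4/5 0; 0 0 1]
T2·T1 = [-4/5 -3/5 0; 3/5 -4/5 2; 0 0 1]
T3·…·T1 = [4/5 3/5 0; 3/5 -4/5 2; 0 0 1]
T4·…·T1 = [1/5 7/5 -2; 3/5 -4/5 2; 0 0 1]
T5·…·T1 = [3/10 21/10 -3; 3/5 -4/5 2; 0 0 1]
T6·…·T1 = [87/130 9/130 9/13; -3/65 -146/65 46/13; 0 0 1]
det M = -3/2; M⁻¹ = [292/195 3/65 -6/5; -2/65 -29/65 8/5; 0 0 1]
M⁻¹ · (123/65, 516/65)ᵀ = (2, -2)ᵀ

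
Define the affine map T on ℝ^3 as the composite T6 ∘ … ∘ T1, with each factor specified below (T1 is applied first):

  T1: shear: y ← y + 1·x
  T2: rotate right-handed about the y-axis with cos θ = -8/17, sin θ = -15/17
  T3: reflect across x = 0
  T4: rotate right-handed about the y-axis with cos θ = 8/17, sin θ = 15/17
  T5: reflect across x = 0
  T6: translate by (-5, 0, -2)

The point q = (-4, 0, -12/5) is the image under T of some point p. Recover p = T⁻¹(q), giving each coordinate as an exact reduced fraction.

T1 = [1 0 0 0; 1 1 0 0; 0 0 1 0; 0 0 0 1]
T2·T1 = [-8/17 0 -15/17 0; 1 1 0 0; 15/17 0 -8/17 0; 0 0 0 1]
T3·…·T1 = [8/17 0 15/17 0; 1 1 0 0; 15/17 0 -8/17 0; 0 0 0 1]
T4·…·T1 = [1 0 0 0; 1 1 0 0; 0 0 -1 0; 0 0 0 1]
T5·…·T1 = [-1 0 0 0; 1 1 0 0; 0 0 -1 0; 0 0 0 1]
T6·…·T1 = [-1 0 0 -5; 1 1 0 0; 0 0 -1 -2; 0 0 0 1]
det M = 1; M⁻¹ = [-1 0 0 -5; 1 1 0 5; 0 0 -1 -2; 0 0 0 1]
M⁻¹ · (-4, 0, -12/5)ᵀ = (-1, 1, 2/5)ᵀ

p = (-1, 1, 2/5)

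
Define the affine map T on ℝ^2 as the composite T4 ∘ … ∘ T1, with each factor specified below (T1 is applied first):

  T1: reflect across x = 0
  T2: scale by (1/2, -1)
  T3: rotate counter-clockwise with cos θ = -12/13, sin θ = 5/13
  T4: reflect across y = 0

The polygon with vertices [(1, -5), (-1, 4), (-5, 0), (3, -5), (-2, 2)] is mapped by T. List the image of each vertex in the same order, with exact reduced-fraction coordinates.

T1 reflect across x = 0: (1, -5) → (-1, -5); (-1, 4) → (1, 4); (-5, 0) → (5, 0); (3, -5) → (-3, -5); (-2, 2) → (2, 2)
T2 scale by (1/2, -1): (-1, -5) → (-1/2, 5); (1, 4) → (1/2, -4); (5, 0) → (5/2, 0); (-3, -5) → (-3/2, 5); (2, 2) → (1, -2)
T3 rotate counter-clockwise with cos θ = -12/13, sin θ = 5/13: (-1/2, 5) → (-19/13, -125/26); (1/2, -4) → (14/13, 101/26); (5/2, 0) → (-30/13, 25/26); (-3/2, 5) → (-7/13, -135/26); (1, -2) → (-2/13, 29/13)
T4 reflect across y = 0: (-19/13, -125/26) → (-19/13, 125/26); (14/13, 101/26) → (14/13, -101/26); (-30/13, 25/26) → (-30/13, -25/26); (-7/13, -135/26) → (-7/13, 135/26); (-2/13, 29/13) → (-2/13, -29/13)

image vertices: (-19/13, 125/26), (14/13, -101/26), (-30/13, -25/26), (-7/13, 135/26), (-2/13, -29/13)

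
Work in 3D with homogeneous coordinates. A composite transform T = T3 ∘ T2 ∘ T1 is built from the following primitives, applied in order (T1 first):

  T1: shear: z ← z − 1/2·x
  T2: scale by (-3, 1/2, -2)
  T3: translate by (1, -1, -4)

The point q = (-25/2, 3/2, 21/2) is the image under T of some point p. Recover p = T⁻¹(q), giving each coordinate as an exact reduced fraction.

p = (9/2, 5, -5)

T1 = [1 0 0 0; 0 1 0 0; -1/2 0 1 0; 0 0 0 1]
T2·T1 = [-3 0 0 0; 0 1/2 0 0; 1 0 -2 0; 0 0 0 1]
T3·…·T1 = [-3 0 0 1; 0 1/2 0 -1; 1 0 -2 -4; 0 0 0 1]
det M = 3; M⁻¹ = [-1/3 0 0 1/3; 0 2 0 2; -1/6 0 -1/2 -11/6; 0 0 0 1]
M⁻¹ · (-25/2, 3/2, 21/2)ᵀ = (9/2, 5, -5)ᵀ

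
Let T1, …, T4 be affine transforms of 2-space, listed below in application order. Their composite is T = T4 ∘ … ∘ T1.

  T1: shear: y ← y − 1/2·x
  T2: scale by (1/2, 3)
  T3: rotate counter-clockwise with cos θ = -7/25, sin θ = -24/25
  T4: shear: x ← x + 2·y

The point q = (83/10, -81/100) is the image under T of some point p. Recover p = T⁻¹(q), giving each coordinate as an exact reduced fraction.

p = (-4, 5/4)

T1 = [1 0 0; -1/2 1 0; 0 0 1]
T2·T1 = [1/2 0 0; -3/2 3 0; 0 0 1]
T3·…·T1 = [-79/50 72/25 0; -3/50 -21/25 0; 0 0 1]
T4·…·T1 = [-17/10 6/5 0; -3/50 -21/25 0; 0 0 1]
det M = 3/2; M⁻¹ = [-14/25 -4/5 0; 1/25 -17/15 0; 0 0 1]
M⁻¹ · (83/10, -81/100)ᵀ = (-4, 5/4)ᵀ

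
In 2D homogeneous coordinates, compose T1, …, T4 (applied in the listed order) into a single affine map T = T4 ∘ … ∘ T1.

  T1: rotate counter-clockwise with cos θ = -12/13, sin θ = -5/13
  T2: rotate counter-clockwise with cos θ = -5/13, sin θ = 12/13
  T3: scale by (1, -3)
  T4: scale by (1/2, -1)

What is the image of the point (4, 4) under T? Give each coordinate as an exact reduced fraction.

T(p) = (478/169, 12/169)

T1 rotate counter-clockwise with cos θ = -12/13, sin θ = -5/13: (4, 4) → (-28/13, -68/13)
T2 rotate counter-clockwise with cos θ = -5/13, sin θ = 12/13: (-28/13, -68/13) → (956/169, 4/169)
T3 scale by (1, -3): (956/169, 4/169) → (956/169, -12/169)
T4 scale by (1/2, -1): (956/169, -12/169) → (478/169, 12/169)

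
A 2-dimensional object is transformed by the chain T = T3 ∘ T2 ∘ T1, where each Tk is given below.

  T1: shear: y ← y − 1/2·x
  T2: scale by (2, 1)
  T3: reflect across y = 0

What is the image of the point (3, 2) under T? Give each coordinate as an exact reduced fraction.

T(p) = (6, -1/2)

T1 shear: y ← y − 1/2·x: (3, 2) → (3, 1/2)
T2 scale by (2, 1): (3, 1/2) → (6, 1/2)
T3 reflect across y = 0: (6, 1/2) → (6, -1/2)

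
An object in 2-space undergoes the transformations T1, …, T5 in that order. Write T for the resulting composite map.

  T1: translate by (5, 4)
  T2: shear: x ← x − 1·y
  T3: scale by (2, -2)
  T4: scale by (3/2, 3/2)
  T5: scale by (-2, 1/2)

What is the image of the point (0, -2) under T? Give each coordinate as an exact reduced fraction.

T(p) = (-18, -3)

T1 translate by (5, 4): (0, -2) → (5, 2)
T2 shear: x ← x − 1·y: (5, 2) → (3, 2)
T3 scale by (2, -2): (3, 2) → (6, -4)
T4 scale by (3/2, 3/2): (6, -4) → (9, -6)
T5 scale by (-2, 1/2): (9, -6) → (-18, -3)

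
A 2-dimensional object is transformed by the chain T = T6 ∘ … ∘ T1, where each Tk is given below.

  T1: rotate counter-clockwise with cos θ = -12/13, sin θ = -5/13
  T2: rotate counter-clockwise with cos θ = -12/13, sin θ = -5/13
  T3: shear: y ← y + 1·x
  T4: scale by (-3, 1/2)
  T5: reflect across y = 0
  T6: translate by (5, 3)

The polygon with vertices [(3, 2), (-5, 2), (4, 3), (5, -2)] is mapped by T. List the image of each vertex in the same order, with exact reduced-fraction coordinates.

image vertices: (38/13, 23/26), (3350/169, 2211/338), (497/169, 61/338), (-1660/169, -183/338)

T1 rotate counter-clockwise with cos θ = -12/13, sin θ = -5/13: (3, 2) → (-2, -3); (-5, 2) → (70/13, 1/13); (4, 3) → (-33/13, -56/13); (5, -2) → (-70/13, -1/13)
T2 rotate counter-clockwise with cos θ = -12/13, sin θ = -5/13: (-2, -3) → (9/13, 46/13); (70/13, 1/13) → (-835/169, -362/169); (-33/13, -56/13) → (116/169, 837/169); (-70/13, -1/13) → (835/169, 362/169)
T3 shear: y ← y + 1·x: (9/13, 46/13) → (9/13, 55/13); (-835/169, -362/169) → (-835/169, -1197/169); (116/169, 837/169) → (116/169, 953/169); (835/169, 362/169) → (835/169, 1197/169)
T4 scale by (-3, 1/2): (9/13, 55/13) → (-27/13, 55/26); (-835/169, -1197/169) → (2505/169, -1197/338); (116/169, 953/169) → (-348/169, 953/338); (835/169, 1197/169) → (-2505/169, 1197/338)
T5 reflect across y = 0: (-27/13, 55/26) → (-27/13, -55/26); (2505/169, -1197/338) → (2505/169, 1197/338); (-348/169, 953/338) → (-348/169, -953/338); (-2505/169, 1197/338) → (-2505/169, -1197/338)
T6 translate by (5, 3): (-27/13, -55/26) → (38/13, 23/26); (2505/169, 1197/338) → (3350/169, 2211/338); (-348/169, -953/338) → (497/169, 61/338); (-2505/169, -1197/338) → (-1660/169, -183/338)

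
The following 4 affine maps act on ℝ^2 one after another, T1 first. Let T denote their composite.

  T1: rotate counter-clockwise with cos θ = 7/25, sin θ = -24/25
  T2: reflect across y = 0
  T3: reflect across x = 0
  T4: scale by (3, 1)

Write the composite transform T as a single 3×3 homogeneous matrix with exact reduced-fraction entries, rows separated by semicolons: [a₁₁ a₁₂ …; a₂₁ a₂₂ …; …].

T1 = [7/25 24/25 0; -24/25 7/25 0; 0 0 1]
T2·T1 = [7/25 24/25 0; 24/25 -7/25 0; 0 0 1]
T3·…·T1 = [-7/25 -24/25 0; 24/25 -7/25 0; 0 0 1]
T4·…·T1 = [-21/25 -72/25 0; 24/25 -7/25 0; 0 0 1]

T = [-21/25 -72/25 0; 24/25 -7/25 0; 0 0 1]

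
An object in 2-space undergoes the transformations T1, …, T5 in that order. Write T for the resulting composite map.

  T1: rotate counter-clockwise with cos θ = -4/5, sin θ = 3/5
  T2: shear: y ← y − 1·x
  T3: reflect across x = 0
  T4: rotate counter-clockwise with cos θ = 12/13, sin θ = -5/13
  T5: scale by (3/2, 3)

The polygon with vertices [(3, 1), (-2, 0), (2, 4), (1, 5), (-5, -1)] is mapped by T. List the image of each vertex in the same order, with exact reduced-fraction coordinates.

T1 rotate counter-clockwise with cos θ = -4/5, sin θ = 3/5: (3, 1) → (-3, 1); (-2, 0) → (8/5, -6/5); (2, 4) → (-4, -2); (1, 5) → (-19/5, -17/5); (-5, -1) → (23/5, -11/5)
T2 shear: y ← y − 1·x: (-3, 1) → (-3, 4); (8/5, -6/5) → (8/5, -14/5); (-4, -2) → (-4, 2); (-19/5, -17/5) → (-19/5, 2/5); (23/5, -11/5) → (23/5, -34/5)
T3 reflect across x = 0: (-3, 4) → (3, 4); (8/5, -14/5) → (-8/5, -14/5); (-4, 2) → (4, 2); (-19/5, 2/5) → (19/5, 2/5); (23/5, -34/5) → (-23/5, -34/5)
T4 rotate counter-clockwise with cos θ = 12/13, sin θ = -5/13: (3, 4) → (56/13, 33/13); (-8/5, -14/5) → (-166/65, -128/65); (4, 2) → (58/13, 4/13); (19/5, 2/5) → (238/65, -71/65); (-23/5, -34/5) → (-446/65, -293/65)
T5 scale by (3/2, 3): (56/13, 33/13) → (84/13, 99/13); (-166/65, -128/65) → (-249/65, -384/65); (58/13, 4/13) → (87/13, 12/13); (238/65, -71/65) → (357/65, -213/65); (-446/65, -293/65) → (-669/65, -879/65)

image vertices: (84/13, 99/13), (-249/65, -384/65), (87/13, 12/13), (357/65, -213/65), (-669/65, -879/65)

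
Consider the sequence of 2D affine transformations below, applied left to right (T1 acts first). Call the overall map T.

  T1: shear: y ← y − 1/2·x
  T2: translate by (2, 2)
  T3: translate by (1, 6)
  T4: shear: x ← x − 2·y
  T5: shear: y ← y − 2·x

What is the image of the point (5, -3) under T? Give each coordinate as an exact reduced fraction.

T1 shear: y ← y − 1/2·x: (5, -3) → (5, -11/2)
T2 translate by (2, 2): (5, -11/2) → (7, -7/2)
T3 translate by (1, 6): (7, -7/2) → (8, 5/2)
T4 shear: x ← x − 2·y: (8, 5/2) → (3, 5/2)
T5 shear: y ← y − 2·x: (3, 5/2) → (3, -7/2)

T(p) = (3, -7/2)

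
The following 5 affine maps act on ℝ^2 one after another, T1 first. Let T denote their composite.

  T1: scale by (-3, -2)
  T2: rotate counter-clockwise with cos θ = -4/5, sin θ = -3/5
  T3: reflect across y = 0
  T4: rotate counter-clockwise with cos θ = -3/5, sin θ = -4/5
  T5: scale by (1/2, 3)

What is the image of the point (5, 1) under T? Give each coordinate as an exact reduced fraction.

T1 scale by (-3, -2): (5, 1) → (-15, -2)
T2 rotate counter-clockwise with cos θ = -4/5, sin θ = -3/5: (-15, -2) → (54/5, 53/5)
T3 reflect across y = 0: (54/5, 53/5) → (54/5, -53/5)
T4 rotate counter-clockwise with cos θ = -3/5, sin θ = -4/5: (54/5, -53/5) → (-374/25, -57/25)
T5 scale by (1/2, 3): (-374/25, -57/25) → (-187/25, -171/25)

T(p) = (-187/25, -171/25)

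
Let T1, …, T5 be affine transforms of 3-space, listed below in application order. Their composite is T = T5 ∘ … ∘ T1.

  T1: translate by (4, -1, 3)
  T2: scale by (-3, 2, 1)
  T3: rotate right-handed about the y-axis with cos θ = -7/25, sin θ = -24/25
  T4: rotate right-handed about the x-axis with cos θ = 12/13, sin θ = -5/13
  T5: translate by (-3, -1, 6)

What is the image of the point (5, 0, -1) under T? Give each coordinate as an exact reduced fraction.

T1 translate by (4, -1, 3): (5, 0, -1) → (9, -1, 2)
T2 scale by (-3, 2, 1): (9, -1, 2) → (-27, -2, 2)
T3 rotate right-handed about the y-axis with cos θ = -7/25, sin θ = -24/25: (-27, -2, 2) → (141/25, -2, -662/25)
T4 rotate right-handed about the x-axis with cos θ = 12/13, sin θ = -5/13: (141/25, -2, -662/25) → (141/25, -782/65, -7694/325)
T5 translate by (-3, -1, 6): (141/25, -782/65, -7694/325) → (66/25, -847/65, -5744/325)

T(p) = (66/25, -847/65, -5744/325)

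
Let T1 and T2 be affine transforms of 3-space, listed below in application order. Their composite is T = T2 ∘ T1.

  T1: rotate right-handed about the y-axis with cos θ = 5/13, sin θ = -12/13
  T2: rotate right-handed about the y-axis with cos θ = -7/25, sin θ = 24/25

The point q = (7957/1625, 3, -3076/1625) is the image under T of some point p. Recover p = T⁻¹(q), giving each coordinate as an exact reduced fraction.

T1 = [5/13 0 -12/13 0; 0 1 0 0; 12/13 0 5/13 0; 0 0 0 1]
T2·T1 = [253/325 0 204/325 0; 0 1 0 0; -204/325 0 253/325 0; 0 0 0 1]
det M = 1; M⁻¹ = [253/325 0 -204/325 0; 0 1 0 0; 204/325 0 253/325 0; 0 0 0 1]
M⁻¹ · (7957/1625, 3, -3076/1625)ᵀ = (5, 3, 8/5)ᵀ

p = (5, 3, 8/5)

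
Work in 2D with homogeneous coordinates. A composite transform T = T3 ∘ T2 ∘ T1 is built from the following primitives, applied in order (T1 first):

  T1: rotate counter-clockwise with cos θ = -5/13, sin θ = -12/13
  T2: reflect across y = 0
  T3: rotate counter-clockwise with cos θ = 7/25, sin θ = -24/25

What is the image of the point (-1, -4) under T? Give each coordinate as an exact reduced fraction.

T1 rotate counter-clockwise with cos θ = -5/13, sin θ = -12/13: (-1, -4) → (-43/13, 32/13)
T2 reflect across y = 0: (-43/13, 32/13) → (-43/13, -32/13)
T3 rotate counter-clockwise with cos θ = 7/25, sin θ = -24/25: (-43/13, -32/13) → (-1069/325, 808/325)

T(p) = (-1069/325, 808/325)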